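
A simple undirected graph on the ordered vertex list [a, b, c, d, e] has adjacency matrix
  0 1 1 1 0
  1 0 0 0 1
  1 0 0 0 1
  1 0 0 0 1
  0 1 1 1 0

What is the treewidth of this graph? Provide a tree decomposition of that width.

Treewidth 2.
One such decomposition:
Bags: B1 = {a, d, e}  B2 = {a, b, e}  B3 = {a, c, e}
Tree: B1–B2, B2–B3

Every bag has size at most 3, so the width is 3 − 1 = 2 and tw(G) ≤ 2. Since d–a–b–e–d is a cycle in G, G is not acyclic. Forests are exactly the graphs of treewidth ≤ 1, so tw(G) ≥ 2. Therefore the treewidth is 2.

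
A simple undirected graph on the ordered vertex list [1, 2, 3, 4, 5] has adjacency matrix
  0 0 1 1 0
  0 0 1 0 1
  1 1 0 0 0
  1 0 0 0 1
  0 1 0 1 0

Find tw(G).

A width-2 tree decomposition is:
Bags: B1 = {1, 2, 3}  B2 = {1, 2, 4}  B3 = {2, 4, 5}
Tree: B1–B2, B2–B3
Every bag has size at most 3, so the width is 3 − 1 = 2 and tw(G) ≤ 2. The edges 2–3–1–4–5–2 form a cycle, so G is not a tree and its treewidth is at least 2. Therefore the treewidth is 2.

2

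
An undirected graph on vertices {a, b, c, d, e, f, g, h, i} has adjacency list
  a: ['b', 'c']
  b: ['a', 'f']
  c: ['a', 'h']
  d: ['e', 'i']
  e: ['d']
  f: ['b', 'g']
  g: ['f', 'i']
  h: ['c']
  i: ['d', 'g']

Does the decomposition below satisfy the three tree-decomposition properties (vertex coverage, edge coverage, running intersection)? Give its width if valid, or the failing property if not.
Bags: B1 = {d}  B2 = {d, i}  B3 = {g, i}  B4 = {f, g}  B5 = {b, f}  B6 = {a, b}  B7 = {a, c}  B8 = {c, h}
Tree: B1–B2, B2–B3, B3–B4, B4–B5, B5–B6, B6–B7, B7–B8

A tree decomposition must satisfy three properties: every vertex lies in some bag; for every edge, both endpoints lie together in some bag; and for every vertex, the bags containing it form a connected subtree. Here vertex e appears in no bag, so the decomposition is invalid.

No — vertex e appears in no bag.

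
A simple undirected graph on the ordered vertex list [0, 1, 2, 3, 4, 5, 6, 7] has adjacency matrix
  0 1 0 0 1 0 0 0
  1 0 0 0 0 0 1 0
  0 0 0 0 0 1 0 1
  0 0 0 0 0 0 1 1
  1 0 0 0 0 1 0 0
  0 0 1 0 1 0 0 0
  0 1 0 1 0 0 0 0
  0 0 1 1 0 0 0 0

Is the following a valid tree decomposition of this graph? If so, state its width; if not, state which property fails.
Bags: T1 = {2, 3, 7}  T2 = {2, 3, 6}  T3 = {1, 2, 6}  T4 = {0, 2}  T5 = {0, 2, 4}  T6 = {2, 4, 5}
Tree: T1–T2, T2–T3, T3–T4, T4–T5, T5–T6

No — edge (1,0) lies in no bag.

A tree decomposition must satisfy three properties: every vertex lies in some bag; for every edge, both endpoints lie together in some bag; and for every vertex, the bags containing it form a connected subtree. Here edge (1,0) lies in no bag, so the decomposition is invalid.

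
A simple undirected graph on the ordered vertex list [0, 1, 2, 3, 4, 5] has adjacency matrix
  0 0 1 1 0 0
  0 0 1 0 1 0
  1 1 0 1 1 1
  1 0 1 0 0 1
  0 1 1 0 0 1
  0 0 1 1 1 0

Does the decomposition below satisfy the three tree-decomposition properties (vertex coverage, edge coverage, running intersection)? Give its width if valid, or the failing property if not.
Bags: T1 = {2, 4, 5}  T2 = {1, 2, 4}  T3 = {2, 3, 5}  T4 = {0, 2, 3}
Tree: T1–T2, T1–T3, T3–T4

Yes; width 2.

Vertex coverage: the bags together contain {0, 1, 2, 3, 4, 5}, the full vertex set. Edge coverage: each edge of G has both endpoints in at least one bag. Running intersection: for every vertex, the bags containing it form a connected subtree. All three properties hold, so this is a valid tree decomposition of width max|bag| − 1 = 2, and hence tw(G) ≤ 2.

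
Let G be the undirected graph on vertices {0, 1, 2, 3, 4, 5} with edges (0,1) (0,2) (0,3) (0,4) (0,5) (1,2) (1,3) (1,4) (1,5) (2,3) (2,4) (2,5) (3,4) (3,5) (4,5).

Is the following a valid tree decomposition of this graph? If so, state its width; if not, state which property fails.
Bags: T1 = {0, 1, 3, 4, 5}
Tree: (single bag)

No — vertex 2 appears in no bag.

A tree decomposition must satisfy three properties: every vertex lies in some bag; for every edge, both endpoints lie together in some bag; and for every vertex, the bags containing it form a connected subtree. Here vertex 2 appears in no bag, so the decomposition is invalid.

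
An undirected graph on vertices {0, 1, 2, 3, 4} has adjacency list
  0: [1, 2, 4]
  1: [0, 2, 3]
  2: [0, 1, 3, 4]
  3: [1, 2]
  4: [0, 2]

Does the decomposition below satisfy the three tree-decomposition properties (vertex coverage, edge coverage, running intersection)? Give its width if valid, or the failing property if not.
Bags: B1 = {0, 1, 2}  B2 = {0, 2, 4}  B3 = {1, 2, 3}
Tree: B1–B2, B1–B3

Yes; width 2.

Vertex coverage: the bags together contain {0, 1, 2, 3, 4}, the full vertex set. Edge coverage: each edge of G has both endpoints in at least one bag. Running intersection: for every vertex, the bags containing it form a connected subtree. All three properties hold, so this is a valid tree decomposition of width max|bag| − 1 = 2, and hence tw(G) ≤ 2.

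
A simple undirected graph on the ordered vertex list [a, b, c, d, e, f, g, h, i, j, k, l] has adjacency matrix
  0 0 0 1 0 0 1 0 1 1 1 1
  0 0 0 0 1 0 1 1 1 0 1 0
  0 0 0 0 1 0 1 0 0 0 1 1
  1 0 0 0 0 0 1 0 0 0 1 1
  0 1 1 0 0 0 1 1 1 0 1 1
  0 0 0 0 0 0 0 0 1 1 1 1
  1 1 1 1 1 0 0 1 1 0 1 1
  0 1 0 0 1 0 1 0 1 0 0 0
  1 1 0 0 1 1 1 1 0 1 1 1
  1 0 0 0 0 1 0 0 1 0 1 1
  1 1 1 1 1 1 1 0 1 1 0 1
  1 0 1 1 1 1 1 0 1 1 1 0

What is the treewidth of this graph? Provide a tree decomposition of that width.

Treewidth 4.
One optimal decomposition is:
Bags: B1 = {a, g, i, k, l}  B2 = {a, d, g, k, l}  B3 = {e, g, i, k, l}  B4 = {b, e, g, i, k}  B5 = {a, i, j, k, l}  B6 = {b, e, g, h, i}  B7 = {c, e, g, k, l}  B8 = {f, i, j, k, l}
Tree: B1–B2, B1–B3, B3–B4, B1–B5, B4–B6, B3–B7, B5–B8

The largest bag has 5 vertices, giving width 4; this decomposition certifies tw(G) ≤ 4. On the other hand G contains the 5-clique {b, e, g, h, i}. A clique must lie in a single bag of any decomposition, so no decomposition can have width below 4. Therefore the treewidth is 4.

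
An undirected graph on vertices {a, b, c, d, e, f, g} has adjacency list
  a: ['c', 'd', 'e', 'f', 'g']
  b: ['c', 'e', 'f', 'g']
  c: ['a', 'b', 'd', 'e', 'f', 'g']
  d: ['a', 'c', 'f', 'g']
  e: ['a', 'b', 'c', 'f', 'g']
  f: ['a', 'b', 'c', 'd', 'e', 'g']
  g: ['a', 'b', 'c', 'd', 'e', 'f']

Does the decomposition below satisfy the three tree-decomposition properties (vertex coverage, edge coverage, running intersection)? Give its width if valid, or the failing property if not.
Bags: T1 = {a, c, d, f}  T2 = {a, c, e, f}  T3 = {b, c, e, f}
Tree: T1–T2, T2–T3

A tree decomposition must satisfy three properties: every vertex lies in some bag; for every edge, both endpoints lie together in some bag; and for every vertex, the bags containing it form a connected subtree. Here vertex g appears in no bag, so the decomposition is invalid.

No — vertex g appears in no bag.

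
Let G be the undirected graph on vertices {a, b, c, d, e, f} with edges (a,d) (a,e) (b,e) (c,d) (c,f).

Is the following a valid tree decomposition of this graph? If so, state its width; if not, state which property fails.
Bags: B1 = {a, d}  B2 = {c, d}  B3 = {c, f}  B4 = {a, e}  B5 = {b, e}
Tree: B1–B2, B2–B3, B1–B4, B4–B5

Checking the three conditions: (i) the bags cover all of {a, b, c, d, e, f}; (ii) for each edge, some bag contains both endpoints; (iii) the bags containing any fixed vertex form a subtree. All hold, so the decomposition is valid with width 2 − 1 = 1.

Yes; width 1.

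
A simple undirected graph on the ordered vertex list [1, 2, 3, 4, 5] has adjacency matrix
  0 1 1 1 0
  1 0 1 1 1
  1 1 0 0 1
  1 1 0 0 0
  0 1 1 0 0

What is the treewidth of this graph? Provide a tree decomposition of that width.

Treewidth 2.
One such decomposition:
Bags: B1 = {2, 3, 5}  B2 = {1, 2, 3}  B3 = {1, 2, 4}
Tree: B1–B2, B2–B3

Each bag holds 3 vertices, so the decomposition has width 2, which upper-bounds the treewidth. On the other hand G contains the 3-clique {1, 2, 3}. A clique must lie in a single bag of any decomposition, so no decomposition can have width below 2. Combining the bounds, tw(G) = 2.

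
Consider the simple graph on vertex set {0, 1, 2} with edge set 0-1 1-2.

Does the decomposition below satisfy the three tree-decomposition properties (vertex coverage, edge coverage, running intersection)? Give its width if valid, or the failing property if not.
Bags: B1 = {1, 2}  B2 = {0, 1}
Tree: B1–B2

Vertex coverage: the bags together contain {0, 1, 2}, the full vertex set. Edge coverage: each edge of G has both endpoints in at least one bag. Running intersection: for every vertex, the bags containing it form a connected subtree. All three properties hold, so this is a valid tree decomposition of width max|bag| − 1 = 1, and hence tw(G) ≤ 1.

Yes; width 1.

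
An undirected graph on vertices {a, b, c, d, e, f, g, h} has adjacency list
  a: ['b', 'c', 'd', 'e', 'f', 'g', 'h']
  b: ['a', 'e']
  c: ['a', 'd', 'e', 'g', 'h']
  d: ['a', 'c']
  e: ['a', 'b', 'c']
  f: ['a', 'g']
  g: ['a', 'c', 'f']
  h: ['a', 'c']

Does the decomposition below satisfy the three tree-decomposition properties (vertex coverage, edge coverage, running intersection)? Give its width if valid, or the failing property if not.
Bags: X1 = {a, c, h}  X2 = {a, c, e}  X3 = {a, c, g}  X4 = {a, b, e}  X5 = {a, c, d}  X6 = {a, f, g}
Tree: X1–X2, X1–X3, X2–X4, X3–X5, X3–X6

Yes; width 2.

Checking the three conditions: (i) the bags cover all of {a, b, c, d, e, f, g, h}; (ii) for each edge, some bag contains both endpoints; (iii) the bags containing any fixed vertex form a subtree. All hold, so the decomposition is valid with width 3 − 1 = 2.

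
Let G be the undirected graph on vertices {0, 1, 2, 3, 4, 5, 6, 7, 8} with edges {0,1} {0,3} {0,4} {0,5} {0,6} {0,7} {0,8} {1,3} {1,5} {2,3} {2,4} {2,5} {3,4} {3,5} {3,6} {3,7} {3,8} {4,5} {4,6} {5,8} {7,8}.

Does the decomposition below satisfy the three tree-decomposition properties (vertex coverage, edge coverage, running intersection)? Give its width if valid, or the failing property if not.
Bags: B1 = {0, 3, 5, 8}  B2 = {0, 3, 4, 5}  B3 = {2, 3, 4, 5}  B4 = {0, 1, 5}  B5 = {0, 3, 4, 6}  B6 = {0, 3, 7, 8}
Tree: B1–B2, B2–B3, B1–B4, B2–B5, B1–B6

No — edge (3,1) lies in no bag.

A tree decomposition must satisfy three properties: every vertex lies in some bag; for every edge, both endpoints lie together in some bag; and for every vertex, the bags containing it form a connected subtree. Here edge (3,1) lies in no bag, so the decomposition is invalid.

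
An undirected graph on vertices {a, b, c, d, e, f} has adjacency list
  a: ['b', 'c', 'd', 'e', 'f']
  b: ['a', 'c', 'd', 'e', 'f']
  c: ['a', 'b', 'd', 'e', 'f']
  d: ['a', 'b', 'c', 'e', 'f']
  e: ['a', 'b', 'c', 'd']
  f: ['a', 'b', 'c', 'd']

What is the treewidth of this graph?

4

A width-4 tree decomposition is:
Bags: B1 = {a, b, c, d, e}  B2 = {a, b, c, d, f}
Tree: B1–B2
Each bag holds 5 vertices, so the decomposition has width 4, which upper-bounds the treewidth. For the lower bound, the 5 vertices {a, b, c, d, e} are pairwise adjacent, and any tree decomposition puts a clique entirely inside one bag — forcing width ≥ 4. Therefore the treewidth is 4.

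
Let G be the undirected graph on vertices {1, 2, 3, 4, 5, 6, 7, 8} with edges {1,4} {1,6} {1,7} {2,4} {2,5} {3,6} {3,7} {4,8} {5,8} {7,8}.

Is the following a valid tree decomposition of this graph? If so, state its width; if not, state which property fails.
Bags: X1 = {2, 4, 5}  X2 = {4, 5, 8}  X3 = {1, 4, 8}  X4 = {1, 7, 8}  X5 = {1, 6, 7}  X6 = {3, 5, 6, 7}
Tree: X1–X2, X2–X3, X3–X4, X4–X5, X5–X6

A tree decomposition must satisfy three properties: every vertex lies in some bag; for every edge, both endpoints lie together in some bag; and for every vertex, the bags containing it form a connected subtree. Here bags containing vertex 5 are not connected in the tree, so the decomposition is invalid.

No — bags containing vertex 5 are not connected in the tree.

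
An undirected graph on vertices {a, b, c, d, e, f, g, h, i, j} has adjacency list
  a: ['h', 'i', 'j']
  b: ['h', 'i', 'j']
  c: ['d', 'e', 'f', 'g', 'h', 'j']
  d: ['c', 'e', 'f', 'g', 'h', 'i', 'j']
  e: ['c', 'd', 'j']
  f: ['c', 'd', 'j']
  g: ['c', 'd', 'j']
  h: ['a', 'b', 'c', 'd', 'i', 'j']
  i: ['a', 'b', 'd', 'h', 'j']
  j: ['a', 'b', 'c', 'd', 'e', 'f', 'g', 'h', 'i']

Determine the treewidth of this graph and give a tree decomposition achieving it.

Treewidth 3.
One such decomposition:
Bags: B1 = {a, h, i, j}  B2 = {d, h, i, j}  B3 = {b, h, i, j}  B4 = {c, d, h, j}  B5 = {c, d, g, j}  B6 = {c, d, f, j}  B7 = {c, d, e, j}
Tree: B1–B2, B1–B3, B2–B4, B4–B5, B4–B6, B6–B7

The largest bag has 4 vertices, giving width 3; this decomposition certifies tw(G) ≤ 3. For the lower bound, the 4 vertices {c, d, g, j} are pairwise adjacent, and any tree decomposition puts a clique entirely inside one bag — forcing width ≥ 3. The upper and lower bounds meet at 3, so that is the treewidth.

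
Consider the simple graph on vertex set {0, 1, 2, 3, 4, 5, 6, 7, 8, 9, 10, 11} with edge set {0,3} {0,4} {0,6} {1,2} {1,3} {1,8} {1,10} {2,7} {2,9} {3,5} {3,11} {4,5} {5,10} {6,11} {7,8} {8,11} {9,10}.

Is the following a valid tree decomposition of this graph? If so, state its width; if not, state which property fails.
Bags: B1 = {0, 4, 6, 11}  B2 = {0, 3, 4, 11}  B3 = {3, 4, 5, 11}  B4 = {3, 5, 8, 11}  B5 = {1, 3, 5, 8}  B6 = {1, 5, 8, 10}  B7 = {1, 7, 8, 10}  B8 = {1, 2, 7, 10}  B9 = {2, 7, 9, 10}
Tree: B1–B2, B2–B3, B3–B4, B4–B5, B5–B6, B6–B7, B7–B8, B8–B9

Vertex coverage: the bags together contain {0, 1, 2, 3, 4, 5, 6, 7, 8, 9, 10, 11}, the full vertex set. Edge coverage: each edge of G has both endpoints in at least one bag. Running intersection: for every vertex, the bags containing it form a connected subtree. All three properties hold, so this is a valid tree decomposition of width max|bag| − 1 = 3, and hence tw(G) ≤ 3.

Yes; width 3.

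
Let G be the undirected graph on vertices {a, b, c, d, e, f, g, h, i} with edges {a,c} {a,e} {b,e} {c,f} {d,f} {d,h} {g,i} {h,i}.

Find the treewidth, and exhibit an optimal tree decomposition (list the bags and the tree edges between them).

The largest bag has 2 vertices, giving width 1; this decomposition certifies tw(G) ≤ 1. G has an edge, so its treewidth is at least 1. The upper and lower bounds meet at 1, so that is the treewidth.

Treewidth 1.
One optimal decomposition is:
Bags: B1 = {b, e}  B2 = {a, e}  B3 = {a, c}  B4 = {c, f}  B5 = {d, f}  B6 = {d, h}  B7 = {h, i}  B8 = {g, i}
Tree: B1–B2, B2–B3, B3–B4, B4–B5, B5–B6, B6–B7, B7–B8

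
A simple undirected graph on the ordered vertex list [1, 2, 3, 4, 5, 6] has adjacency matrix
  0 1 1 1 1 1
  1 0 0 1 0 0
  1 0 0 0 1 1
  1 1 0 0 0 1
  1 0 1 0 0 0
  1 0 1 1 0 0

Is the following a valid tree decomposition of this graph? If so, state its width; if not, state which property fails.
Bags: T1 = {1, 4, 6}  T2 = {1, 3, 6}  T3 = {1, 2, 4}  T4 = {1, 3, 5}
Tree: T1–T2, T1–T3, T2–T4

Vertex coverage: the bags together contain {1, 2, 3, 4, 5, 6}, the full vertex set. Edge coverage: each edge of G has both endpoints in at least one bag. Running intersection: for every vertex, the bags containing it form a connected subtree. All three properties hold, so this is a valid tree decomposition of width max|bag| − 1 = 2, and hence tw(G) ≤ 2.

Yes; width 2.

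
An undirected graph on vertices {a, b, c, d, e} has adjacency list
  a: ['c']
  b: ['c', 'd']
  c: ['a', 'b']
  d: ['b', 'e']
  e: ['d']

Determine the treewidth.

1

A width-1 tree decomposition is:
Bags: B1 = {b, d}  B2 = {b, c}  B3 = {a, c}  B4 = {d, e}
Tree: B1–B2, B2–B3, B1–B4
The largest bag has 2 vertices, giving width 1; this decomposition certifies tw(G) ≤ 1. Any graph with an edge has treewidth ≥ 1, and G has the edge d–b. Combining the bounds, tw(G) = 1.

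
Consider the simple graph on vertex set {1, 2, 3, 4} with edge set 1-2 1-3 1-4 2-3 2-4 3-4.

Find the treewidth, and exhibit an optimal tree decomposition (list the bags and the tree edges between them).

Treewidth 3.
One optimal decomposition is:
Bags: B1 = {1, 2, 3, 4}
Tree: (single bag)

With just one bag of size 4, the width is 4 − 1 = 3, so tw(G) ≤ 3. Conversely, {1, 2, 3, 4} is a clique of size 4, and the vertices of any clique must share a bag in every tree decomposition; so some bag has ≥ 4 vertices and tw(G) ≥ 3. Therefore the treewidth is 3.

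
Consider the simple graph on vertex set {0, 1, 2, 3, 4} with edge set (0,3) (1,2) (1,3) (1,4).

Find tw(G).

1

A width-1 tree decomposition is:
Bags: B1 = {1, 2}  B2 = {1, 3}  B3 = {0, 3}  B4 = {1, 4}
Tree: B1–B2, B2–B3, B1–B4
Each bag holds 2 vertices, so the decomposition has width 1, which upper-bounds the treewidth. Since G has at least one edge (e.g. 1–2), it is not an edgeless graph, so tw(G) ≥ 1. Combining the bounds, tw(G) = 1.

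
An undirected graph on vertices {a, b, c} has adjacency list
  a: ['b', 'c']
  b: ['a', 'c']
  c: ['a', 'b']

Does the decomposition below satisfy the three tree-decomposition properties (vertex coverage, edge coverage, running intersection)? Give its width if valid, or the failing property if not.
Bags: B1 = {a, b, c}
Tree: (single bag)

Every vertex of G appears in some bag (union = {a, b, c}); every edge is covered by a bag; and for each vertex v the set of bags containing v is connected in the bag tree. The decomposition is therefore valid. The largest bag has 3 vertices, so the width is 2.

Yes; width 2.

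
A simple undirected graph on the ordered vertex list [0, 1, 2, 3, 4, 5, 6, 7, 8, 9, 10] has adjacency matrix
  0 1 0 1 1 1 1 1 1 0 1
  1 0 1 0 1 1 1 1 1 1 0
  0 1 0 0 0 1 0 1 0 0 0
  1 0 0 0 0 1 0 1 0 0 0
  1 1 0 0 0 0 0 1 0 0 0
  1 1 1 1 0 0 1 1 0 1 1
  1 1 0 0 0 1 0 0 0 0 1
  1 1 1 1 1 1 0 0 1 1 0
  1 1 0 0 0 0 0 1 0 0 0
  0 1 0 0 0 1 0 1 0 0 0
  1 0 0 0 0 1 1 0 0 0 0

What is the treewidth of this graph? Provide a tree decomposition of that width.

The largest bag has 4 vertices, giving width 3; this decomposition certifies tw(G) ≤ 3. For the lower bound, the 4 vertices {0, 1, 5, 6} are pairwise adjacent, and any tree decomposition puts a clique entirely inside one bag — forcing width ≥ 3. Therefore the treewidth is 3.

Treewidth 3.
Bags: B1 = {0, 1, 5, 6}  B2 = {0, 1, 5, 7}  B3 = {1, 5, 7, 9}  B4 = {0, 1, 4, 7}  B5 = {0, 3, 5, 7}  B6 = {0, 5, 6, 10}  B7 = {0, 1, 7, 8}  B8 = {1, 2, 5, 7}
Tree: B1–B2, B2–B3, B2–B4, B2–B5, B1–B6, B4–B7, B2–B8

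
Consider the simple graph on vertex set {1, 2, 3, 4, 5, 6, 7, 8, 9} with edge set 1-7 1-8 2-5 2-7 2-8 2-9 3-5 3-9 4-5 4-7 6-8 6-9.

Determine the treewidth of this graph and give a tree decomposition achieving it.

Each bag holds 4 vertices, so the decomposition has width 3, which upper-bounds the treewidth. For the lower bound: the 4 vertex sets {1,6,8}, {9}, {2}, {3,4,5,7} are disjoint, each induces a connected subgraph, and every pair is joined by at least one edge of G. Contracting each set to a single vertex therefore yields K_{4} as a minor, and since treewidth is minor-monotone, tw(G) ≥ tw(K_{4}) = 3. Combining the bounds, tw(G) = 3.

Treewidth 3.
Bags: B1 = {1, 6, 8, 9}  B2 = {1, 2, 8, 9}  B3 = {1, 2, 7, 9}  B4 = {2, 3, 7, 9}  B5 = {2, 3, 5, 7}  B6 = {3, 4, 5, 7}
Tree: B1–B2, B2–B3, B3–B4, B4–B5, B5–B6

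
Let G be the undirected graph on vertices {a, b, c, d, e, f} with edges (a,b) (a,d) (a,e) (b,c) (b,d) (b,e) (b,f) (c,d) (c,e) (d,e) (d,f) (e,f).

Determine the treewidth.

A width-3 tree decomposition is:
Bags: B1 = {b, c, d, e}  B2 = {b, d, e, f}  B3 = {a, b, d, e}
Tree: B1–B2, B1–B3
The largest bag has 4 vertices, giving width 3; this decomposition certifies tw(G) ≤ 3. Conversely, {a, b, d, e} is a clique of size 4, and the vertices of any clique must share a bag in every tree decomposition; so some bag has ≥ 4 vertices and tw(G) ≥ 3. Therefore the treewidth is 3.

3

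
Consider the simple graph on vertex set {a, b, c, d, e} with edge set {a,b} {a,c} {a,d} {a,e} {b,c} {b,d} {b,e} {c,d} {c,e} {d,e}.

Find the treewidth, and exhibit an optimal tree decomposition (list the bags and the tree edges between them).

A single bag containing all 5 vertices is trivially a valid decomposition of width 4. For the lower bound, the 5 vertices {a, b, c, d, e} are pairwise adjacent, and any tree decomposition puts a clique entirely inside one bag — forcing width ≥ 4. Combining the bounds, tw(G) = 4.

Treewidth 4.
One optimal decomposition is:
Bags: B1 = {a, b, c, d, e}
Tree: (single bag)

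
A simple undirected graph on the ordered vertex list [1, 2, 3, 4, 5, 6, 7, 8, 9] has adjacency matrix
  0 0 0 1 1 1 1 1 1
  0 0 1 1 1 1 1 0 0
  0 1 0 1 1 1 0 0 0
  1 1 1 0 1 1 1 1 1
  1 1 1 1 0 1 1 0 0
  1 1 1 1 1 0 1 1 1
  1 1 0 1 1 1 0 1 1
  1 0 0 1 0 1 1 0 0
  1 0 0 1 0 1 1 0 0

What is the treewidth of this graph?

4

A width-4 tree decomposition is:
Bags: B1 = {1, 4, 5, 6, 7}  B2 = {1, 4, 6, 7, 9}  B3 = {2, 4, 5, 6, 7}  B4 = {1, 4, 6, 7, 8}  B5 = {2, 3, 4, 5, 6}
Tree: B1–B2, B1–B3, B2–B4, B3–B5
Each bag holds 5 vertices, so the decomposition has width 4, which upper-bounds the treewidth. For the lower bound, the 5 vertices {2, 3, 4, 5, 6} are pairwise adjacent, and any tree decomposition puts a clique entirely inside one bag — forcing width ≥ 4. Hence tw(G) = 4 exactly.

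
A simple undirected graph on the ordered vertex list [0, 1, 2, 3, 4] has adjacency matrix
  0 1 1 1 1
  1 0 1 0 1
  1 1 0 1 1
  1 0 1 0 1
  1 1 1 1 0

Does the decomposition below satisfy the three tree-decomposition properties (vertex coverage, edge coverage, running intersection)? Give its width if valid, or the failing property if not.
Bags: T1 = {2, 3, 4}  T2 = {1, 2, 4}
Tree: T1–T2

No — vertex 0 appears in no bag.

A tree decomposition must satisfy three properties: every vertex lies in some bag; for every edge, both endpoints lie together in some bag; and for every vertex, the bags containing it form a connected subtree. Here vertex 0 appears in no bag, so the decomposition is invalid.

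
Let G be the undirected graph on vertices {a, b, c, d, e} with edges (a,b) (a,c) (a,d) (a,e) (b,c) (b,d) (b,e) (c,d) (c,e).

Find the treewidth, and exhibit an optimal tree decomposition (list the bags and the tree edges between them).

Treewidth 3.
One optimal decomposition is:
Bags: B1 = {a, b, c, e}  B2 = {a, b, c, d}
Tree: B1–B2

Every bag has size at most 4, so the width is 4 − 1 = 3 and tw(G) ≤ 3. Conversely, {a, b, c, d} is a clique of size 4, and the vertices of any clique must share a bag in every tree decomposition; so some bag has ≥ 4 vertices and tw(G) ≥ 3. The upper and lower bounds meet at 3, so that is the treewidth.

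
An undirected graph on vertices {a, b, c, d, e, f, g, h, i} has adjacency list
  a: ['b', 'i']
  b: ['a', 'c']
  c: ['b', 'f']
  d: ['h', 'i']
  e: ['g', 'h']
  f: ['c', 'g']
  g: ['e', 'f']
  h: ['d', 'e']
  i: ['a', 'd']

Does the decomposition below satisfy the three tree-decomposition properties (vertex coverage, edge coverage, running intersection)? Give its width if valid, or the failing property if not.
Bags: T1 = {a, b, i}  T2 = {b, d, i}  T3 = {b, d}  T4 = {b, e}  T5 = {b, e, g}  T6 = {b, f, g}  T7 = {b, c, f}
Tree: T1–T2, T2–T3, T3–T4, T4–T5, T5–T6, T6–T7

A tree decomposition must satisfy three properties: every vertex lies in some bag; for every edge, both endpoints lie together in some bag; and for every vertex, the bags containing it form a connected subtree. Here vertex h appears in no bag, so the decomposition is invalid.

No — vertex h appears in no bag.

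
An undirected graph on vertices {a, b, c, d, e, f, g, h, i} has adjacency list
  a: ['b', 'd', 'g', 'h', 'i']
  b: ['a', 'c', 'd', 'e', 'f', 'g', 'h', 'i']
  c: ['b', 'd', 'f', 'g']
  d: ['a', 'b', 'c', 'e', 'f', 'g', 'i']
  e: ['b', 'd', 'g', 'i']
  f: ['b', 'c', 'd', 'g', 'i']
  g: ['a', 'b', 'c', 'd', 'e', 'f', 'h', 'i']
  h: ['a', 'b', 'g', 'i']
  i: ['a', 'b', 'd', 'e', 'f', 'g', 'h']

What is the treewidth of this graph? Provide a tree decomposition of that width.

Treewidth 4.
Bags: B1 = {b, d, f, g, i}  B2 = {a, b, d, g, i}  B3 = {b, d, e, g, i}  B4 = {b, c, d, f, g}  B5 = {a, b, g, h, i}
Tree: B1–B2, B2–B3, B1–B4, B2–B5

Every bag has size at most 5, so the width is 5 − 1 = 4 and tw(G) ≤ 4. For the lower bound, the 5 vertices {b, c, d, f, g} are pairwise adjacent, and any tree decomposition puts a clique entirely inside one bag — forcing width ≥ 4. The upper and lower bounds meet at 4, so that is the treewidth.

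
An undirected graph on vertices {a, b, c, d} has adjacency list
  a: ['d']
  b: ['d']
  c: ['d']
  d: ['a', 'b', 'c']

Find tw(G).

A width-1 tree decomposition is:
Bags: B1 = {c, d}  B2 = {a, d}  B3 = {b, d}
Tree: B1–B2, B2–B3
Each bag holds 2 vertices, so the decomposition has width 1, which upper-bounds the treewidth. Any graph with an edge has treewidth ≥ 1, and G has the edge d–c. Combining the bounds, tw(G) = 1.

1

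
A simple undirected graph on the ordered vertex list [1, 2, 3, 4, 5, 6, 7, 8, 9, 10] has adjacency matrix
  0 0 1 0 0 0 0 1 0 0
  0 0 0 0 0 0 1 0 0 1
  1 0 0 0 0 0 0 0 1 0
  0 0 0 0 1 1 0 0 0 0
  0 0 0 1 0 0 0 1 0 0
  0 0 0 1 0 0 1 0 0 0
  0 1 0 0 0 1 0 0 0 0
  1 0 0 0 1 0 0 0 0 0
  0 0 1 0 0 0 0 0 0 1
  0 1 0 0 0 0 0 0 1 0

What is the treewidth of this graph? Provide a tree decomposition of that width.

Treewidth 2.
Bags: B1 = {2, 7, 10}  B2 = {6, 7, 10}  B3 = {4, 6, 10}  B4 = {4, 5, 10}  B5 = {5, 8, 10}  B6 = {1, 8, 10}  B7 = {1, 3, 10}  B8 = {3, 9, 10}
Tree: B1–B2, B2–B3, B3–B4, B4–B5, B5–B6, B6–B7, B7–B8

The largest bag has 3 vertices, giving width 2; this decomposition certifies tw(G) ≤ 2. Since 10–2–7–6–4–5–8–1–3–9–10 is a cycle in G, G is not acyclic. Forests are exactly the graphs of treewidth ≤ 1, so tw(G) ≥ 2. Hence tw(G) = 2 exactly.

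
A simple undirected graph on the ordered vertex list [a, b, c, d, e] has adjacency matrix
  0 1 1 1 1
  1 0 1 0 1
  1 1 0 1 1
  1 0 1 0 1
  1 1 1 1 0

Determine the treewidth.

3

A width-3 tree decomposition is:
Bags: B1 = {a, b, c, e}  B2 = {a, c, d, e}
Tree: B1–B2
Each bag holds 4 vertices, so the decomposition has width 3, which upper-bounds the treewidth. Conversely, {a, c, d, e} is a clique of size 4, and the vertices of any clique must share a bag in every tree decomposition; so some bag has ≥ 4 vertices and tw(G) ≥ 3. Hence tw(G) = 3 exactly.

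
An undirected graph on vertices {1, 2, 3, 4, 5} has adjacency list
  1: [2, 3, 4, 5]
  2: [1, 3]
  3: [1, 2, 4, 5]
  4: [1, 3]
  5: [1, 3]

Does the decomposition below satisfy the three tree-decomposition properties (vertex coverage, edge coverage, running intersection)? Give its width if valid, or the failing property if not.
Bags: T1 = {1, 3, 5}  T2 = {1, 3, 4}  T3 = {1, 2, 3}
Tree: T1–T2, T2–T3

Checking the three conditions: (i) the bags cover all of {1, 2, 3, 4, 5}; (ii) for each edge, some bag contains both endpoints; (iii) the bags containing any fixed vertex form a subtree. All hold, so the decomposition is valid with width 3 − 1 = 2.

Yes; width 2.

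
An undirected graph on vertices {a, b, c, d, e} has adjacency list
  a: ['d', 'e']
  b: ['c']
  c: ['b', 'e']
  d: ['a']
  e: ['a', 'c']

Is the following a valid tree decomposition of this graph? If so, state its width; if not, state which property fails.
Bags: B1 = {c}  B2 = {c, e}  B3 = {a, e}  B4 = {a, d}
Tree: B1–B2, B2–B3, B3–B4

No — vertex b appears in no bag.

A tree decomposition must satisfy three properties: every vertex lies in some bag; for every edge, both endpoints lie together in some bag; and for every vertex, the bags containing it form a connected subtree. Here vertex b appears in no bag, so the decomposition is invalid.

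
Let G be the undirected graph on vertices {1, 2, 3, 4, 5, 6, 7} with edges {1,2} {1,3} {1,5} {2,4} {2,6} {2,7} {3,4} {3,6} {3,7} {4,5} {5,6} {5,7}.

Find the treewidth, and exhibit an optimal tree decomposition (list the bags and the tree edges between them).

Treewidth 3.
Bags: B1 = {2, 3, 5, 6}  B2 = {1, 2, 3, 5}  B3 = {2, 3, 5, 7}  B4 = {2, 3, 4, 5}
Tree: B1–B2, B2–B3, B3–B4

The largest bag has 4 vertices, giving width 3; this decomposition certifies tw(G) ≤ 3. For the lower bound: the 4 vertex sets {3,6}, {1,5}, {2}, {7} are disjoint, each induces a connected subgraph, and every pair is joined by at least one edge of G. Contracting each set to a single vertex therefore yields K_{4} as a minor, and since treewidth is minor-monotone, tw(G) ≥ tw(K_{4}) = 3. The upper and lower bounds meet at 3, so that is the treewidth.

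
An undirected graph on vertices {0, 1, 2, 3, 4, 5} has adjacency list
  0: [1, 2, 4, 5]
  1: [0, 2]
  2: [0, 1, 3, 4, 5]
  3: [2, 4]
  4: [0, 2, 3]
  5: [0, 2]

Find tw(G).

2

A width-2 tree decomposition is:
Bags: B1 = {0, 2, 4}  B2 = {2, 3, 4}  B3 = {0, 1, 2}  B4 = {0, 2, 5}
Tree: B1–B2, B1–B3, B3–B4
The largest bag has 3 vertices, giving width 2; this decomposition certifies tw(G) ≤ 2. Conversely, {0, 1, 2} is a clique of size 3, and the vertices of any clique must share a bag in every tree decomposition; so some bag has ≥ 3 vertices and tw(G) ≥ 2. Hence tw(G) = 2 exactly.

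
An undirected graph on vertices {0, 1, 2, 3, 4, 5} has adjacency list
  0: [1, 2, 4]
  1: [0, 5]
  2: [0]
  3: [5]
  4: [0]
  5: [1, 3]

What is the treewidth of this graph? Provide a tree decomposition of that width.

The largest bag has 2 vertices, giving width 1; this decomposition certifies tw(G) ≤ 1. G has an edge, so its treewidth is at least 1. Hence tw(G) = 1 exactly.

Treewidth 1.
One optimal decomposition is:
Bags: B1 = {0, 1}  B2 = {1, 5}  B3 = {0, 2}  B4 = {3, 5}  B5 = {0, 4}
Tree: B1–B2, B1–B3, B2–B4, B1–B5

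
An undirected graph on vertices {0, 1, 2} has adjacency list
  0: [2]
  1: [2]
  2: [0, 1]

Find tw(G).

A width-1 tree decomposition is:
Bags: B1 = {0, 2}  B2 = {1, 2}
Tree: B1–B2
The largest bag has 2 vertices, giving width 1; this decomposition certifies tw(G) ≤ 1. Since G has at least one edge (e.g. 0–2), it is not an edgeless graph, so tw(G) ≥ 1. Combining the bounds, tw(G) = 1.

1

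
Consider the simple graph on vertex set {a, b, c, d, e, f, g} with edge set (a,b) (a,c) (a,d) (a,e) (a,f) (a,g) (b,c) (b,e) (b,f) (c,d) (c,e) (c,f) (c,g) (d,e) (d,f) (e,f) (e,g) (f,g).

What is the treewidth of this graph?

A width-4 tree decomposition is:
Bags: B1 = {a, c, e, f, g}  B2 = {a, b, c, e, f}  B3 = {a, c, d, e, f}
Tree: B1–B2, B1–B3
The largest bag has 5 vertices, giving width 4; this decomposition certifies tw(G) ≤ 4. Conversely, {a, c, d, e, f} is a clique of size 5, and the vertices of any clique must share a bag in every tree decomposition; so some bag has ≥ 5 vertices and tw(G) ≥ 4. The upper and lower bounds meet at 4, so that is the treewidth.

4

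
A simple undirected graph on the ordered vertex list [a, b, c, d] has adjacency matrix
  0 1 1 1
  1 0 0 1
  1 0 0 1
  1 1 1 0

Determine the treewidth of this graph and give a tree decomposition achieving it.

Treewidth 2.
One such decomposition:
Bags: B1 = {a, c, d}  B2 = {a, b, d}
Tree: B1–B2

Each bag holds 3 vertices, so the decomposition has width 2, which upper-bounds the treewidth. On the other hand G contains the 3-clique {a, c, d}. A clique must lie in a single bag of any decomposition, so no decomposition can have width below 2. The upper and lower bounds meet at 2, so that is the treewidth.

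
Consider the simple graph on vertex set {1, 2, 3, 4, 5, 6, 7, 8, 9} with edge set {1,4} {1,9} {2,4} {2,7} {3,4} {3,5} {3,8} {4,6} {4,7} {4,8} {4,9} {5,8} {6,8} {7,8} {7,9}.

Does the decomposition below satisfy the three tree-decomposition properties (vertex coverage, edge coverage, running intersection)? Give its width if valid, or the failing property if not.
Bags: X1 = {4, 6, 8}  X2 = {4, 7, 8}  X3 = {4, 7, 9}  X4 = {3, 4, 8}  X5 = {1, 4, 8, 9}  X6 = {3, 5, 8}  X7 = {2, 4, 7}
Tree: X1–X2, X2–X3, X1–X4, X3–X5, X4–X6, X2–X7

No — bags containing vertex 8 are not connected in the tree.

A tree decomposition must satisfy three properties: every vertex lies in some bag; for every edge, both endpoints lie together in some bag; and for every vertex, the bags containing it form a connected subtree. Here bags containing vertex 8 are not connected in the tree, so the decomposition is invalid.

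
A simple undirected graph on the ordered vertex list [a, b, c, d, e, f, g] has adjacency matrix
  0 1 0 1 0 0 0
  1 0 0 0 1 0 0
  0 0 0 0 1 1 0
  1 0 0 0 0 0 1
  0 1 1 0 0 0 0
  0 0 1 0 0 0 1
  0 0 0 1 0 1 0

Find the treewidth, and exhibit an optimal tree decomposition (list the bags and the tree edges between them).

Treewidth 2.
One optimal decomposition is:
Bags: B1 = {a, d, g}  B2 = {a, f, g}  B3 = {a, c, f}  B4 = {a, c, e}  B5 = {a, b, e}
Tree: B1–B2, B2–B3, B3–B4, B4–B5

The largest bag has 3 vertices, giving width 2; this decomposition certifies tw(G) ≤ 2. Since a–d–g–f–c–e–b–a is a cycle in G, G is not acyclic. Forests are exactly the graphs of treewidth ≤ 1, so tw(G) ≥ 2. Combining the bounds, tw(G) = 2.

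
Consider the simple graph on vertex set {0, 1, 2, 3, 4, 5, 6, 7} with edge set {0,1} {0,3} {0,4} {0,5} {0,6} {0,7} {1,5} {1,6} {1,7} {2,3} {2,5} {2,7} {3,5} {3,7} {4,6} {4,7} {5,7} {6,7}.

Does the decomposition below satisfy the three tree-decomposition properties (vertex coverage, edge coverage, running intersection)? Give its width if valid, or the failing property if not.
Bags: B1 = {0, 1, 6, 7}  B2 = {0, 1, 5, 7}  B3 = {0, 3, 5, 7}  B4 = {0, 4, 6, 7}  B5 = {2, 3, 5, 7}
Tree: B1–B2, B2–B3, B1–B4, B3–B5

Vertex coverage: the bags together contain {0, 1, 2, 3, 4, 5, 6, 7}, the full vertex set. Edge coverage: each edge of G has both endpoints in at least one bag. Running intersection: for every vertex, the bags containing it form a connected subtree. All three properties hold, so this is a valid tree decomposition of width max|bag| − 1 = 3, and hence tw(G) ≤ 3.

Yes; width 3.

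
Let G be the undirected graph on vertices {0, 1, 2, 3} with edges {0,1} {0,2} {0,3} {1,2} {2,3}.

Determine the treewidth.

2

A width-2 tree decomposition is:
Bags: B1 = {0, 1, 2}  B2 = {0, 2, 3}
Tree: B1–B2
Each bag holds 3 vertices, so the decomposition has width 2, which upper-bounds the treewidth. On the other hand G contains the 3-clique {0, 1, 2}. A clique must lie in a single bag of any decomposition, so no decomposition can have width below 2. Combining the bounds, tw(G) = 2.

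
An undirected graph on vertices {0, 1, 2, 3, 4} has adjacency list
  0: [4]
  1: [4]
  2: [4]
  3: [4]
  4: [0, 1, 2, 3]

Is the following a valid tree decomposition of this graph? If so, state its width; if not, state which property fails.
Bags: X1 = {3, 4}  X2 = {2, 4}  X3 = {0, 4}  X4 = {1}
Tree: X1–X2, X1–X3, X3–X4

No — edge (4,1) lies in no bag.

A tree decomposition must satisfy three properties: every vertex lies in some bag; for every edge, both endpoints lie together in some bag; and for every vertex, the bags containing it form a connected subtree. Here edge (4,1) lies in no bag, so the decomposition is invalid.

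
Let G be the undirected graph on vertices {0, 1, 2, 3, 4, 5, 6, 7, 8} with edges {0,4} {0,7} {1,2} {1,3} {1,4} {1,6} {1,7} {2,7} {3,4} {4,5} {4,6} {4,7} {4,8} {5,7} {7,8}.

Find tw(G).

A width-2 tree decomposition is:
Bags: B1 = {1, 2, 7}  B2 = {1, 4, 7}  B3 = {1, 3, 4}  B4 = {4, 7, 8}  B5 = {1, 4, 6}  B6 = {4, 5, 7}  B7 = {0, 4, 7}
Tree: B1–B2, B2–B3, B2–B4, B3–B5, B4–B6, B4–B7
Each bag holds 3 vertices, so the decomposition has width 2, which upper-bounds the treewidth. On the other hand G contains the 3-clique {1, 2, 7}. A clique must lie in a single bag of any decomposition, so no decomposition can have width below 2. Hence tw(G) = 2 exactly.

2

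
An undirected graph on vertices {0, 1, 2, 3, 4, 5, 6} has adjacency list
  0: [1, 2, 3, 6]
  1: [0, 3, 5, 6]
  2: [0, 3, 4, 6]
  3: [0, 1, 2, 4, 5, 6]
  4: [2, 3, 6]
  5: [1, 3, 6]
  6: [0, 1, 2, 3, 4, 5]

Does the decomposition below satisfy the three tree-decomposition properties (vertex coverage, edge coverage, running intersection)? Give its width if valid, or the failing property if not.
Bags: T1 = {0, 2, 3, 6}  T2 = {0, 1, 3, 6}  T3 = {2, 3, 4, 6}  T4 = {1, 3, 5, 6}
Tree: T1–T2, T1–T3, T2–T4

Every vertex of G appears in some bag (union = {0, 1, 2, 3, 4, 5, 6}); every edge is covered by a bag; and for each vertex v the set of bags containing v is connected in the bag tree. The decomposition is therefore valid. The largest bag has 4 vertices, so the width is 3.

Yes; width 3.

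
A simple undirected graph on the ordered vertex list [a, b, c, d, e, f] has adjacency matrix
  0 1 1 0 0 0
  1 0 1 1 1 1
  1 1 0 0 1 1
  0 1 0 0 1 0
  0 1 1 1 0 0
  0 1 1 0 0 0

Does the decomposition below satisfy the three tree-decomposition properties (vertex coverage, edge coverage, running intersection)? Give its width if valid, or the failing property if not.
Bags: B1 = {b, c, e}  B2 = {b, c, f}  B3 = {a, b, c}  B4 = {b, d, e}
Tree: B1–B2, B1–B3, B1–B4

Vertex coverage: the bags together contain {a, b, c, d, e, f}, the full vertex set. Edge coverage: each edge of G has both endpoints in at least one bag. Running intersection: for every vertex, the bags containing it form a connected subtree. All three properties hold, so this is a valid tree decomposition of width max|bag| − 1 = 2, and hence tw(G) ≤ 2.

Yes; width 2.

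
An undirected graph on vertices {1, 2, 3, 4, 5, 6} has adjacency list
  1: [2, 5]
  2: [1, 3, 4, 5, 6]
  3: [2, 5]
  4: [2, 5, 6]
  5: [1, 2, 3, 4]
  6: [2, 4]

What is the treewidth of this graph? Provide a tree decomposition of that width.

Treewidth 2.
Bags: B1 = {2, 4, 5}  B2 = {2, 4, 6}  B3 = {1, 2, 5}  B4 = {2, 3, 5}
Tree: B1–B2, B1–B3, B1–B4

Every bag has size at most 3, so the width is 3 − 1 = 2 and tw(G) ≤ 2. On the other hand G contains the 3-clique {1, 2, 5}. A clique must lie in a single bag of any decomposition, so no decomposition can have width below 2. Therefore the treewidth is 2.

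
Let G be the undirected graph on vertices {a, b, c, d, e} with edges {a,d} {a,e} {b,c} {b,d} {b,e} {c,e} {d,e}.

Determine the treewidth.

A width-2 tree decomposition is:
Bags: B1 = {b, d, e}  B2 = {b, c, e}  B3 = {a, d, e}
Tree: B1–B2, B1–B3
The largest bag has 3 vertices, giving width 2; this decomposition certifies tw(G) ≤ 2. Conversely, {a, d, e} is a clique of size 3, and the vertices of any clique must share a bag in every tree decomposition; so some bag has ≥ 3 vertices and tw(G) ≥ 2. Therefore the treewidth is 2.

2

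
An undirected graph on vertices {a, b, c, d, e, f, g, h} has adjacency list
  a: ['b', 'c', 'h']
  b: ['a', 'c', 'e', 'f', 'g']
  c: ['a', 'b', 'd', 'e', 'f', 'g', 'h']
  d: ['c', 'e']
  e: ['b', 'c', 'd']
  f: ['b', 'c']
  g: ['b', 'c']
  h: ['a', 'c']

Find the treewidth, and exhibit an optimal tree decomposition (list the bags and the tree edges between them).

Treewidth 2.
One such decomposition:
Bags: B1 = {a, b, c}  B2 = {b, c, f}  B3 = {b, c, e}  B4 = {c, d, e}  B5 = {a, c, h}  B6 = {b, c, g}
Tree: B1–B2, B1–B3, B3–B4, B1–B5, B1–B6

Each bag holds 3 vertices, so the decomposition has width 2, which upper-bounds the treewidth. Conversely, {c, d, e} is a clique of size 3, and the vertices of any clique must share a bag in every tree decomposition; so some bag has ≥ 3 vertices and tw(G) ≥ 2. Hence tw(G) = 2 exactly.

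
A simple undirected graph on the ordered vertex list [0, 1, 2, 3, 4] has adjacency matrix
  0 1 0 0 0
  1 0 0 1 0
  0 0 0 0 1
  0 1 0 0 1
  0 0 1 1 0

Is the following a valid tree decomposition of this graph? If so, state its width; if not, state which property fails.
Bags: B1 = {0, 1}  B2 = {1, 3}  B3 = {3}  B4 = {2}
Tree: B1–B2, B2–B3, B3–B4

A tree decomposition must satisfy three properties: every vertex lies in some bag; for every edge, both endpoints lie together in some bag; and for every vertex, the bags containing it form a connected subtree. Here vertex 4 appears in no bag, so the decomposition is invalid.

No — vertex 4 appears in no bag.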